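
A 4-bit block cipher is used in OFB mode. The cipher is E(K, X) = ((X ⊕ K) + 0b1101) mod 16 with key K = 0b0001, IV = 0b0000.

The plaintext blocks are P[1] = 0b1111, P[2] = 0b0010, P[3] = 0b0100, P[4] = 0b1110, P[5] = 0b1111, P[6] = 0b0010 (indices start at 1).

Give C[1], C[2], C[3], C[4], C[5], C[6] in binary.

OFB encryption: S_i = E(K, S_{i−1}) with S_{0} = IV; C_i = P_i ⊕ S_i.
C[1]: S = E(K, 0b0000) = 0b1110; 0b1111 ⊕ 0b1110 = 0b0001.
C[2]: S = E(K, 0b1110) = 0b1100; 0b0010 ⊕ 0b1100 = 0b1110.
C[3]: S = E(K, 0b1100) = 0b1010; 0b0100 ⊕ 0b1010 = 0b1110.
C[4]: S = E(K, 0b1010) = 0b1000; 0b1110 ⊕ 0b1000 = 0b0110.
C[5]: S = E(K, 0b1000) = 0b0110; 0b1111 ⊕ 0b0110 = 0b1001.
C[6]: S = E(K, 0b0110) = 0b0100; 0b0010 ⊕ 0b0100 = 0b0110.

C[1] = 0b0001, C[2] = 0b1110, C[3] = 0b1110, C[4] = 0b0110, C[5] = 0b1001, C[6] = 0b0110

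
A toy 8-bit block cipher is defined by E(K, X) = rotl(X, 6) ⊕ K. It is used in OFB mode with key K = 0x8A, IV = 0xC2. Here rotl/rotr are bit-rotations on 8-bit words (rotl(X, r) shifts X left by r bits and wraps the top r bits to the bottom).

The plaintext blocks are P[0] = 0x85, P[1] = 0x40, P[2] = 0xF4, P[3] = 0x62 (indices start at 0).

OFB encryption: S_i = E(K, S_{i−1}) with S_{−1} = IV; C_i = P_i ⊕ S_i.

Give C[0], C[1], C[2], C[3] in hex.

C[0]: S = E(K, 0xC2) = 0x3A; 0x85 ⊕ 0x3A = 0xBF.
C[1]: S = E(K, 0x3A) = 0x04; 0x40 ⊕ 0x04 = 0x44.
C[2]: S = E(K, 0x04) = 0x8B; 0xF4 ⊕ 0x8B = 0x7F.
C[3]: S = E(K, 0x8B) = 0x68; 0x62 ⊕ 0x68 = 0x0A.

C[0] = 0xBF, C[1] = 0x44, C[2] = 0x7F, C[3] = 0x0A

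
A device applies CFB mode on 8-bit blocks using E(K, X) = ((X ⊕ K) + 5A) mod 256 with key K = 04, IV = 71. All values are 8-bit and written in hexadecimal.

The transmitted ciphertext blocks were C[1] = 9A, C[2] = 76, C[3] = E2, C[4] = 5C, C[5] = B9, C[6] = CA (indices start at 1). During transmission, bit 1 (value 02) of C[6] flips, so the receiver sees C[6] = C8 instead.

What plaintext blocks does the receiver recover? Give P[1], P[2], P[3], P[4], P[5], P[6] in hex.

CFB decryption: P_i = C_i ⊕ E(K, C_{i−1}), with C_{0} = IV.
Only C[6] changed, to C8. In CFB, a change in C_i flips the same bit in P_i and garbles P_{i+1}. Decrypting the received ciphertext:
P[1]: E(K, 71) = CF; 9A ⊕ CF = 55.
P[2]: E(K, 9A) = F8; 76 ⊕ F8 = 8E.
P[3]: E(K, 76) = CC; E2 ⊕ CC = 2E.
P[4]: E(K, E2) = 40; 5C ⊕ 40 = 1C.
P[5]: E(K, 5C) = B2; B9 ⊕ B2 = 0B.
P[6]: E(K, B9) = 17; C8 ⊕ 17 = DF.
Blocks that differ from the original plaintext: P[6].

P[1] = 55, P[2] = 8E, P[3] = 2E, P[4] = 1C, P[5] = 0B, P[6] = DF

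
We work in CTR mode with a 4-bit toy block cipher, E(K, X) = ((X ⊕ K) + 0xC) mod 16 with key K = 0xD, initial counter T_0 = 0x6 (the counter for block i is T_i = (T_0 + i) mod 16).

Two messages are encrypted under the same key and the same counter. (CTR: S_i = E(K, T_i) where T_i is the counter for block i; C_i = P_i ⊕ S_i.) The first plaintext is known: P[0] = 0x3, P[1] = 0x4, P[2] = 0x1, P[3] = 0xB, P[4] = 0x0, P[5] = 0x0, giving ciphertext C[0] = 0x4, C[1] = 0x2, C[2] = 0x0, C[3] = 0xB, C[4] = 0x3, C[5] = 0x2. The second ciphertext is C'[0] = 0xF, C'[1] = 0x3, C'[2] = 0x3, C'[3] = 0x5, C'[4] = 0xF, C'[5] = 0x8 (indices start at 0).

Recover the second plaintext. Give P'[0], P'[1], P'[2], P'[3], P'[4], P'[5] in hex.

In CTR with a reused counter, both messages share the same keystream S_i, so C_i ⊕ C'_i = P_i ⊕ P'_i and thus P'_i = P_i ⊕ C_i ⊕ C'_i.
P'[0]: 0x3 ⊕ 0x4 ⊕ 0xF = 0x8.
P'[1]: 0x4 ⊕ 0x2 ⊕ 0x3 = 0x5.
P'[2]: 0x1 ⊕ 0x0 ⊕ 0x3 = 0x2.
P'[3]: 0xB ⊕ 0xB ⊕ 0x5 = 0x5.
P'[4]: 0x0 ⊕ 0x3 ⊕ 0xF = 0xC.
P'[5]: 0x0 ⊕ 0x2 ⊕ 0x8 = 0xA.

P'[0] = 0x8, P'[1] = 0x5, P'[2] = 0x2, P'[3] = 0x5, P'[4] = 0xC, P'[5] = 0xA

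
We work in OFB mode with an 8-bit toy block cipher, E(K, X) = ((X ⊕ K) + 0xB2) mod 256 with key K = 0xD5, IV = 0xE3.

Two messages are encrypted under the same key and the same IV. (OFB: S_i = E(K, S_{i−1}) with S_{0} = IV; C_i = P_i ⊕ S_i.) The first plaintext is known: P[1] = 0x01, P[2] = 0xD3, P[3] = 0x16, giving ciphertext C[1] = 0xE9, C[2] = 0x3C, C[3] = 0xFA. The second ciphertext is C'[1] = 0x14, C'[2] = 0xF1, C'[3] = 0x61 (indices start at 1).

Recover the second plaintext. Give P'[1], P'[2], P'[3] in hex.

P'[1] = 0xFC, P'[2] = 0x1E, P'[3] = 0x8D

In OFB with a reused IV, both messages share the same keystream S_i, so C_i ⊕ C'_i = P_i ⊕ P'_i and thus P'_i = P_i ⊕ C_i ⊕ C'_i.
P'[1]: 0x01 ⊕ 0xE9 ⊕ 0x14 = 0xFC.
P'[2]: 0xD3 ⊕ 0x3C ⊕ 0xF1 = 0x1E.
P'[3]: 0x16 ⊕ 0xFA ⊕ 0x61 = 0x8D.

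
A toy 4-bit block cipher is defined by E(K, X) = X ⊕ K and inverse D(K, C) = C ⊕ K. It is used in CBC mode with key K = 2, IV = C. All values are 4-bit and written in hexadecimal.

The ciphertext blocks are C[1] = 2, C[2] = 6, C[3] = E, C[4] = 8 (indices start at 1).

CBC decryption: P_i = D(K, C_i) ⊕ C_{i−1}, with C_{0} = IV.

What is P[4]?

P[4] = 4

P[4]: D(K, 8) = A; A ⊕ E = 4.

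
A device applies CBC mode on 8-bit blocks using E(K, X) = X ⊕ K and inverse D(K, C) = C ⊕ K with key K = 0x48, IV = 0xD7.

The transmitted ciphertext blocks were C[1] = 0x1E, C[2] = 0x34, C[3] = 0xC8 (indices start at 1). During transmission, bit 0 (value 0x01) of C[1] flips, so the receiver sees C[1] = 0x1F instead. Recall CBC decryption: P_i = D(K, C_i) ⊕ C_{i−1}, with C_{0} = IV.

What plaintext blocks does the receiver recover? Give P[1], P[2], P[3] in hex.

Only C[1] changed, to 0x1F. In CBC, a change in C_i garbles P_i and flips the same bit in P_{i+1}. Decrypting the received ciphertext:
P[1]: D(K, 0x1F) = 0x57; 0x57 ⊕ 0xD7 = 0x80.
P[2]: D(K, 0x34) = 0x7C; 0x7C ⊕ 0x1F = 0x63.
P[3]: D(K, 0xC8) = 0x80; 0x80 ⊕ 0x34 = 0xB4.
Blocks that differ from the original plaintext: P[1], P[2].

P[1] = 0x80, P[2] = 0x63, P[3] = 0xB4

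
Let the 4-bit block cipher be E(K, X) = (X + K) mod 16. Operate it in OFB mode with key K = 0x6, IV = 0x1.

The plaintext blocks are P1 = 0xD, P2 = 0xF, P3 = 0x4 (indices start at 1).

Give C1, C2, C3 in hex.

OFB encryption: S_i = E(K, S_{i−1}) with S_{0} = IV; C_i = P_i ⊕ S_i.
C1: S = E(K, 0x1) = 0x7; 0xD ⊕ 0x7 = 0xA.
C2: S = E(K, 0x7) = 0xD; 0xF ⊕ 0xD = 0x2.
C3: S = E(K, 0xD) = 0x3; 0x4 ⊕ 0x3 = 0x7.

C1 = 0xA, C2 = 0x2, C3 = 0x7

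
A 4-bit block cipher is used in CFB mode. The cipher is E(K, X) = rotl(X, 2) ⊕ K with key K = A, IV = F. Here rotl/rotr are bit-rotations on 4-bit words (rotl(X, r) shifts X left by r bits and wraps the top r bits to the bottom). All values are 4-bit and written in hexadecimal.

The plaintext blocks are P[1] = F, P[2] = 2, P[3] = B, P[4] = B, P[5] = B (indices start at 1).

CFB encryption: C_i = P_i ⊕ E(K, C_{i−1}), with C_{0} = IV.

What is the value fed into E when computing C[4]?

C[1]: E(K, F) = 5; F ⊕ 5 = A.
C[2]: E(K, A) = 0; 2 ⊕ 0 = 2.
C[3]: E(K, 2) = 2; B ⊕ 2 = 9.
C[4]: E(K, 9) = C; B ⊕ C = 7.
So the input to E for block [4] is 9.

9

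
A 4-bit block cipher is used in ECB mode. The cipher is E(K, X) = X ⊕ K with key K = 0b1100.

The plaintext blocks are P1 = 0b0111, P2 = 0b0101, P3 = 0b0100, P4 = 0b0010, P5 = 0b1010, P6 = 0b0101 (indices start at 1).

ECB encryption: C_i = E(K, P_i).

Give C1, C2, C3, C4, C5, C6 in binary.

C1: E(K, 0b0111) = 0b1011.
C2: E(K, 0b0101) = 0b1001.
C3: E(K, 0b0100) = 0b1000.
C4: E(K, 0b0010) = 0b1110.
C5: E(K, 0b1010) = 0b0110.
C6: E(K, 0b0101) = 0b1001.

C1 = 0b1011, C2 = 0b1001, C3 = 0b1000, C4 = 0b1110, C5 = 0b0110, C6 = 0b1001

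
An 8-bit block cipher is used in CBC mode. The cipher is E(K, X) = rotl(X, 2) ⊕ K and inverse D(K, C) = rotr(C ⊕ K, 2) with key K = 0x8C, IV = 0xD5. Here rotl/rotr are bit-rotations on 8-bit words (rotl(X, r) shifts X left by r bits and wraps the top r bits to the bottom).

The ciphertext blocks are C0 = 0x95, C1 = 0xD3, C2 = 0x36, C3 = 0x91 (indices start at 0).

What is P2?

CBC decryption: P_i = D(K, C_i) ⊕ C_{i−1}, with C_{−1} = IV.
P2: D(K, 0x36) = 0xAE; 0xAE ⊕ 0xD3 = 0x7D.

P2 = 0x7D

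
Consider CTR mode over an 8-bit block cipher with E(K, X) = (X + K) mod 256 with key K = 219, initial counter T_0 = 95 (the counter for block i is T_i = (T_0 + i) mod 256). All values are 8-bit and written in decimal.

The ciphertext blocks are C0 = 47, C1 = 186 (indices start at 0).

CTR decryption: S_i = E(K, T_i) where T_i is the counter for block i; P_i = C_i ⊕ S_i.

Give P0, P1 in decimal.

P0 = 21, P1 = 129

P0: T = 95, S = E(K, T) = 58; 47 ⊕ 58 = 21.
P1: T = 96, S = E(K, T) = 59; 186 ⊕ 59 = 129.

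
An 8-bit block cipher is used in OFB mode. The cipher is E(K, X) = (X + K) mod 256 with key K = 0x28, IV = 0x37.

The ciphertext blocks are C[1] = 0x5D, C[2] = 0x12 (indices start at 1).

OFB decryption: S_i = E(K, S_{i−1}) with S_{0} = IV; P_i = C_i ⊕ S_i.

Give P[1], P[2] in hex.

P[1] = 0x02, P[2] = 0x95

P[1]: S = E(K, 0x37) = 0x5F; 0x5D ⊕ 0x5F = 0x02.
P[2]: S = E(K, 0x5F) = 0x87; 0x12 ⊕ 0x87 = 0x95.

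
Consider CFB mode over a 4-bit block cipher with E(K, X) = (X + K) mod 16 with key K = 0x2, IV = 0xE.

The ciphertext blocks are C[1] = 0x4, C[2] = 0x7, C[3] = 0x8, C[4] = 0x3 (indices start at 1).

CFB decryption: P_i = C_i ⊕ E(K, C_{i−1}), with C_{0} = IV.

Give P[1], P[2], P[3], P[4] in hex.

P[1] = 0x4, P[2] = 0x1, P[3] = 0x1, P[4] = 0x9

P[1]: E(K, 0xE) = 0x0; 0x4 ⊕ 0x0 = 0x4.
P[2]: E(K, 0x4) = 0x6; 0x7 ⊕ 0x6 = 0x1.
P[3]: E(K, 0x7) = 0x9; 0x8 ⊕ 0x9 = 0x1.
P[4]: E(K, 0x8) = 0xA; 0x3 ⊕ 0xA = 0x9.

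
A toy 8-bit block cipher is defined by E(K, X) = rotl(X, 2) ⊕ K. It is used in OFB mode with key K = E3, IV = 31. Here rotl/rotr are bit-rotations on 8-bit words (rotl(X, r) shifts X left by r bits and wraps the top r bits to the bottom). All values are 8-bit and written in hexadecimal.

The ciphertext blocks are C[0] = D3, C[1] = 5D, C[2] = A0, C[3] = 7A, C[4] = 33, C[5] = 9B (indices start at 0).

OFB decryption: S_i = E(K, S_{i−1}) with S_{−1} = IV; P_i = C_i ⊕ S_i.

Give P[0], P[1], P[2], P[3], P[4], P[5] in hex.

P[0] = F4, P[1] = 22, P[2] = BE, P[3] = E1, P[4] = BE, P[5] = 4E

P[0]: S = E(K, 31) = 27; D3 ⊕ 27 = F4.
P[1]: S = E(K, 27) = 7F; 5D ⊕ 7F = 22.
P[2]: S = E(K, 7F) = 1E; A0 ⊕ 1E = BE.
P[3]: S = E(K, 1E) = 9B; 7A ⊕ 9B = E1.
P[4]: S = E(K, 9B) = 8D; 33 ⊕ 8D = BE.
P[5]: S = E(K, 8D) = D5; 9B ⊕ D5 = 4E.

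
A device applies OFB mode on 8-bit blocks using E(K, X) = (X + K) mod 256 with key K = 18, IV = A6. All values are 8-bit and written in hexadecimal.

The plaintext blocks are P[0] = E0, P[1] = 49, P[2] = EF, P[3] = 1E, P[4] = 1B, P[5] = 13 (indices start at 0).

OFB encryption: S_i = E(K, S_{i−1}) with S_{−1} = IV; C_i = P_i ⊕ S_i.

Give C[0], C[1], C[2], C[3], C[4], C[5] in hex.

C[0] = 5E, C[1] = 9F, C[2] = 01, C[3] = 18, C[4] = 05, C[5] = 25

C[0]: S = E(K, A6) = BE; E0 ⊕ BE = 5E.
C[1]: S = E(K, BE) = D6; 49 ⊕ D6 = 9F.
C[2]: S = E(K, D6) = EE; EF ⊕ EE = 01.
C[3]: S = E(K, EE) = 06; 1E ⊕ 06 = 18.
C[4]: S = E(K, 06) = 1E; 1B ⊕ 1E = 05.
C[5]: S = E(K, 1E) = 36; 13 ⊕ 36 = 25.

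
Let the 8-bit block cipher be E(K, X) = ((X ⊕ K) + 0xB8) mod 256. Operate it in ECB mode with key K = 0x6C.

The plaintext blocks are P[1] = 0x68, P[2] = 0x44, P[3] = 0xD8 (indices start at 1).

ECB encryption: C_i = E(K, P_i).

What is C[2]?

C[2] = 0xE0

C[2]: E(K, 0x44) = 0xE0.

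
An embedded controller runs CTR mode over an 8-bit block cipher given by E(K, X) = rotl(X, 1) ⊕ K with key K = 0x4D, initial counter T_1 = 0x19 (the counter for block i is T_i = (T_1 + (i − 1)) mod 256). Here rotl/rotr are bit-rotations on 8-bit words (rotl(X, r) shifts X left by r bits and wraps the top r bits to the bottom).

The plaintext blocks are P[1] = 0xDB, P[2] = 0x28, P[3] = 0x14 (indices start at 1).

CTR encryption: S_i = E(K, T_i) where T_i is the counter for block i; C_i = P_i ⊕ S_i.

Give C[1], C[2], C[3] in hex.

C[1]: T = 0x19, S = E(K, T) = 0x7F; 0xDB ⊕ 0x7F = 0xA4.
C[2]: T = 0x1A, S = E(K, T) = 0x79; 0x28 ⊕ 0x79 = 0x51.
C[3]: T = 0x1B, S = E(K, T) = 0x7B; 0x14 ⊕ 0x7B = 0x6F.

C[1] = 0xA4, C[2] = 0x51, C[3] = 0x6F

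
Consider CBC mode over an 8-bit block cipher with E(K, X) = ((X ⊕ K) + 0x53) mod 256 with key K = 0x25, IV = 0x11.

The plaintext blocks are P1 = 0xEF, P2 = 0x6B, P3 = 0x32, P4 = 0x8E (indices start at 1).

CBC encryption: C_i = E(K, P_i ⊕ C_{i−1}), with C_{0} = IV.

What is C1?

C1 = 0x2E

C1: P1 ⊕ 0x11 = 0xFE; E(K, 0xFE) = 0x2E.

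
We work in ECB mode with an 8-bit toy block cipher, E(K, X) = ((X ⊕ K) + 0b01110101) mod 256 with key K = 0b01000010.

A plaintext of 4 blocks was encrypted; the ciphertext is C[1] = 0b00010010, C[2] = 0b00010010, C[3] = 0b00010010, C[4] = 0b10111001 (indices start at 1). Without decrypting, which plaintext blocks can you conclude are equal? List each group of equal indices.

P[1] = P[2] = P[3]

ECB encrypts each block independently with the same key, so equal ciphertext blocks imply equal plaintext blocks.
C[1] = C[2] = C[3] = 0b00010010, so P[1] = P[2] = P[3].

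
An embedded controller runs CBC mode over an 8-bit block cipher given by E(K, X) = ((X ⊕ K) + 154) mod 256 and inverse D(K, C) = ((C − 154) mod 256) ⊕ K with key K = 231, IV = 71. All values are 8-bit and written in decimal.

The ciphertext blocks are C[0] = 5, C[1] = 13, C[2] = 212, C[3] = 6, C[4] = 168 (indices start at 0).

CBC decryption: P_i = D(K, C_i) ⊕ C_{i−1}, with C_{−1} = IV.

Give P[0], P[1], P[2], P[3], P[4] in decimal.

P[0] = 203, P[1] = 145, P[2] = 208, P[3] = 95, P[4] = 239

P[0]: D(K, 5) = 140; 140 ⊕ 71 = 203.
P[1]: D(K, 13) = 148; 148 ⊕ 5 = 145.
P[2]: D(K, 212) = 221; 221 ⊕ 13 = 208.
P[3]: D(K, 6) = 139; 139 ⊕ 212 = 95.
P[4]: D(K, 168) = 233; 233 ⊕ 6 = 239.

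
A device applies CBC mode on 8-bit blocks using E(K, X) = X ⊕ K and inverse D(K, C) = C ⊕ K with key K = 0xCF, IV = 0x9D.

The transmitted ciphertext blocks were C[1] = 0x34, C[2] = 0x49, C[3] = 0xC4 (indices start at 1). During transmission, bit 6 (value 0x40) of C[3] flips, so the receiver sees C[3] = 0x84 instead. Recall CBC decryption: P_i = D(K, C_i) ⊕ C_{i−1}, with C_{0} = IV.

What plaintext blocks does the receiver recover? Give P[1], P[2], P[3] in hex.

P[1] = 0x66, P[2] = 0xB2, P[3] = 0x02

Only C[3] changed, to 0x84. In CBC, a change in C_i garbles P_i and flips the same bit in P_{i+1}. Decrypting the received ciphertext:
P[1]: D(K, 0x34) = 0xFB; 0xFB ⊕ 0x9D = 0x66.
P[2]: D(K, 0x49) = 0x86; 0x86 ⊕ 0x34 = 0xB2.
P[3]: D(K, 0x84) = 0x4B; 0x4B ⊕ 0x49 = 0x02.
Blocks that differ from the original plaintext: P[3].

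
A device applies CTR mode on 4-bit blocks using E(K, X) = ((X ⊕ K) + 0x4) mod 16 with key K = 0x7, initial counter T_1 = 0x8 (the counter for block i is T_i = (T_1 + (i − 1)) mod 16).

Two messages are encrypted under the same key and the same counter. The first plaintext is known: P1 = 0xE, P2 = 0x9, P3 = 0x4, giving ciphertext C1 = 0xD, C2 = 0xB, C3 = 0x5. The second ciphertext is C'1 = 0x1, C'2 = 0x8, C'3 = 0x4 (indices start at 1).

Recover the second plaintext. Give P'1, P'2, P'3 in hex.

In CTR with a reused counter, both messages share the same keystream S_i, so C_i ⊕ C'_i = P_i ⊕ P'_i and thus P'_i = P_i ⊕ C_i ⊕ C'_i.
P'1: 0xE ⊕ 0xD ⊕ 0x1 = 0x2.
P'2: 0x9 ⊕ 0xB ⊕ 0x8 = 0xA.
P'3: 0x4 ⊕ 0x5 ⊕ 0x4 = 0x5.

P'1 = 0x2, P'2 = 0xA, P'3 = 0x5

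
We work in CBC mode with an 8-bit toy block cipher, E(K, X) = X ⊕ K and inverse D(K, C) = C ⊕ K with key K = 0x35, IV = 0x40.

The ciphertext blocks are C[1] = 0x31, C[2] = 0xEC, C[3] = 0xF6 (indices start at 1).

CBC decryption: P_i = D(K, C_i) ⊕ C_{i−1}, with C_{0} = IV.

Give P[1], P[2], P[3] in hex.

P[1]: D(K, 0x31) = 0x04; 0x04 ⊕ 0x40 = 0x44.
P[2]: D(K, 0xEC) = 0xD9; 0xD9 ⊕ 0x31 = 0xE8.
P[3]: D(K, 0xF6) = 0xC3; 0xC3 ⊕ 0xEC = 0x2F.

P[1] = 0x44, P[2] = 0xE8, P[3] = 0x2F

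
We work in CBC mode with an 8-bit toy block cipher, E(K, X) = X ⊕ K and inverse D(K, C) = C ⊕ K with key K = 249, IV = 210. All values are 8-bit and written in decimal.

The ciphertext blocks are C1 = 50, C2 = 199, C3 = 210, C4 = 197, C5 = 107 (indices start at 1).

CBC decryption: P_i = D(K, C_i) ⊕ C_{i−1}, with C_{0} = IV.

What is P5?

P5: D(K, 107) = 146; 146 ⊕ 197 = 87.

P5 = 87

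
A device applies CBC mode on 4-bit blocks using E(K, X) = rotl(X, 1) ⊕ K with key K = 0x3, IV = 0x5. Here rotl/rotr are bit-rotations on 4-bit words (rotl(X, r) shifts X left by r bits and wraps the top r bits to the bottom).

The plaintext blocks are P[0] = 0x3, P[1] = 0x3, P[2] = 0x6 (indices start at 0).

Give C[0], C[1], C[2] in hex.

CBC encryption: C_i = E(K, P_i ⊕ C_{i−1}), with C_{−1} = IV.
C[0]: P[0] ⊕ 0x5 = 0x6; E(K, 0x6) = 0xF.
C[1]: P[1] ⊕ 0xF = 0xC; E(K, 0xC) = 0xA.
C[2]: P[2] ⊕ 0xA = 0xC; E(K, 0xC) = 0xA.

C[0] = 0xF, C[1] = 0xA, C[2] = 0xA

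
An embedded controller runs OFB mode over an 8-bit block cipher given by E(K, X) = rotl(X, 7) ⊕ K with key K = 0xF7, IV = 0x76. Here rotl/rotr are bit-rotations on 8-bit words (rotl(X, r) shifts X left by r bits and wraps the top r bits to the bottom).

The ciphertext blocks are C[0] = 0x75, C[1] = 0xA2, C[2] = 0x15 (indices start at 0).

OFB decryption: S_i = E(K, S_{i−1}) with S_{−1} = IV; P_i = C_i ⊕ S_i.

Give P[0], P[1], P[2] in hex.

P[0] = 0xB9, P[1] = 0x33, P[2] = 0x2A

P[0]: S = E(K, 0x76) = 0xCC; 0x75 ⊕ 0xCC = 0xB9.
P[1]: S = E(K, 0xCC) = 0x91; 0xA2 ⊕ 0x91 = 0x33.
P[2]: S = E(K, 0x91) = 0x3F; 0x15 ⊕ 0x3F = 0x2A.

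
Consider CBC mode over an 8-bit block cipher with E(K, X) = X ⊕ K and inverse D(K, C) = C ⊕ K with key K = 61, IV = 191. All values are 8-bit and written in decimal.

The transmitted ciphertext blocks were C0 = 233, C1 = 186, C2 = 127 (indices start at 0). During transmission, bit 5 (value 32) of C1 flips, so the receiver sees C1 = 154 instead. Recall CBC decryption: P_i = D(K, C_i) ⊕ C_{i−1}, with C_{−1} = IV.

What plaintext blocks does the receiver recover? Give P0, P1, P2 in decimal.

P0 = 107, P1 = 78, P2 = 216

Only C1 changed, to 154. In CBC, a change in C_i garbles P_i and flips the same bit in P_{i+1}. Decrypting the received ciphertext:
P0: D(K, 233) = 212; 212 ⊕ 191 = 107.
P1: D(K, 154) = 167; 167 ⊕ 233 = 78.
P2: D(K, 127) = 66; 66 ⊕ 154 = 216.
Blocks that differ from the original plaintext: P1, P2.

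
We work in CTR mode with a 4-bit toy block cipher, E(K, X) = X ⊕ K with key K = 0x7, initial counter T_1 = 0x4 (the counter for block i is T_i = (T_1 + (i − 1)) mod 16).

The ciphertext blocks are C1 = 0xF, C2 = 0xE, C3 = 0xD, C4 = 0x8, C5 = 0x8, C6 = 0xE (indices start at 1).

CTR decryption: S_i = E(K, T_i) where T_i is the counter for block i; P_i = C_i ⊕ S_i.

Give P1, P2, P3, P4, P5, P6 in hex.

P1: T = 0x4, S = E(K, T) = 0x3; 0xF ⊕ 0x3 = 0xC.
P2: T = 0x5, S = E(K, T) = 0x2; 0xE ⊕ 0x2 = 0xC.
P3: T = 0x6, S = E(K, T) = 0x1; 0xD ⊕ 0x1 = 0xC.
P4: T = 0x7, S = E(K, T) = 0x0; 0x8 ⊕ 0x0 = 0x8.
P5: T = 0x8, S = E(K, T) = 0xF; 0x8 ⊕ 0xF = 0x7.
P6: T = 0x9, S = E(K, T) = 0xE; 0xE ⊕ 0xE = 0x0.

P1 = 0xC, P2 = 0xC, P3 = 0xC, P4 = 0x8, P5 = 0x7, P6 = 0x0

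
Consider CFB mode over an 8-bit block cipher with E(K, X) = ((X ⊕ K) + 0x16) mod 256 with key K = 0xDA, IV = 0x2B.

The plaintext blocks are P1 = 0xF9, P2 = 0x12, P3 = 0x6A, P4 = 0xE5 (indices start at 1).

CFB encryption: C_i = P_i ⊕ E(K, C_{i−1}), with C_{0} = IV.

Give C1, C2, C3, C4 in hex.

C1 = 0xFE, C2 = 0x28, C3 = 0x62, C4 = 0x2B

C1: E(K, 0x2B) = 0x07; 0xF9 ⊕ 0x07 = 0xFE.
C2: E(K, 0xFE) = 0x3A; 0x12 ⊕ 0x3A = 0x28.
C3: E(K, 0x28) = 0x08; 0x6A ⊕ 0x08 = 0x62.
C4: E(K, 0x62) = 0xCE; 0xE5 ⊕ 0xCE = 0x2B.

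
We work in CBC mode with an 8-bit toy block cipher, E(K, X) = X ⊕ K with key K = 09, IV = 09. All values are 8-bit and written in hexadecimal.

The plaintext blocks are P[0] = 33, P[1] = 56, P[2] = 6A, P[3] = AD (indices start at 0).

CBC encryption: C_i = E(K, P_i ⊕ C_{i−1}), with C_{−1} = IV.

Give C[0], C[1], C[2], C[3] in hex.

C[0] = 33, C[1] = 6C, C[2] = 0F, C[3] = AB

C[0]: P[0] ⊕ 09 = 3A; E(K, 3A) = 33.
C[1]: P[1] ⊕ 33 = 65; E(K, 65) = 6C.
C[2]: P[2] ⊕ 6C = 06; E(K, 06) = 0F.
C[3]: P[3] ⊕ 0F = A2; E(K, A2) = AB.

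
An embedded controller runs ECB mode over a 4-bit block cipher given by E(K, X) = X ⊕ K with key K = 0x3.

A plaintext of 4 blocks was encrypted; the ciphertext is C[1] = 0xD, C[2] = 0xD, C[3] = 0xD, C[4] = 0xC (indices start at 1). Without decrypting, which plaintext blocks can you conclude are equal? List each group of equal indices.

P[1] = P[2] = P[3]

ECB encrypts each block independently with the same key, so equal ciphertext blocks imply equal plaintext blocks.
C[1] = C[2] = C[3] = 0xD, so P[1] = P[2] = P[3].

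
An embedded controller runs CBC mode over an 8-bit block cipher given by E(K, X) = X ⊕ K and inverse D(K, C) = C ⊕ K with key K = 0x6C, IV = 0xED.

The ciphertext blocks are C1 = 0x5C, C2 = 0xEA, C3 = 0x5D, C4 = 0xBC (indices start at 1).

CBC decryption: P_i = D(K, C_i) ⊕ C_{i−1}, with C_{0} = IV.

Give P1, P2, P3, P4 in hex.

P1 = 0xDD, P2 = 0xDA, P3 = 0xDB, P4 = 0x8D

P1: D(K, 0x5C) = 0x30; 0x30 ⊕ 0xED = 0xDD.
P2: D(K, 0xEA) = 0x86; 0x86 ⊕ 0x5C = 0xDA.
P3: D(K, 0x5D) = 0x31; 0x31 ⊕ 0xEA = 0xDB.
P4: D(K, 0xBC) = 0xD0; 0xD0 ⊕ 0x5D = 0x8D.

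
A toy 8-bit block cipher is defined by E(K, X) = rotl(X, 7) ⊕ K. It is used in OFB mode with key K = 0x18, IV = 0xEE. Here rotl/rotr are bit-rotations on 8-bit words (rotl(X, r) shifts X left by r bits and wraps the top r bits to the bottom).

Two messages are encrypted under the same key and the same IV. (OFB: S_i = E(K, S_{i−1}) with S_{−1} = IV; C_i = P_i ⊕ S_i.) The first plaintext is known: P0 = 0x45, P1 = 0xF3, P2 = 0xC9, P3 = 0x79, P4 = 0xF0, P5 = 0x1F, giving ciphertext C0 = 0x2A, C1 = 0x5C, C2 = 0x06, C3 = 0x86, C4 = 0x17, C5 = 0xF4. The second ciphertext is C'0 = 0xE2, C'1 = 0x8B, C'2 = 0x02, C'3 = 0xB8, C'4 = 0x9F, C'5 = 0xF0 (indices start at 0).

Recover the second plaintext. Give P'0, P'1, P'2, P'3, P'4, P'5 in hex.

In OFB with a reused IV, both messages share the same keystream S_i, so C_i ⊕ C'_i = P_i ⊕ P'_i and thus P'_i = P_i ⊕ C_i ⊕ C'_i.
P'0: 0x45 ⊕ 0x2A ⊕ 0xE2 = 0x8D.
P'1: 0xF3 ⊕ 0x5C ⊕ 0x8B = 0x24.
P'2: 0xC9 ⊕ 0x06 ⊕ 0x02 = 0xCD.
P'3: 0x79 ⊕ 0x86 ⊕ 0xB8 = 0x47.
P'4: 0xF0 ⊕ 0x17 ⊕ 0x9F = 0x78.
P'5: 0x1F ⊕ 0xF4 ⊕ 0xF0 = 0x1B.

P'0 = 0x8D, P'1 = 0x24, P'2 = 0xCD, P'3 = 0x47, P'4 = 0x78, P'5 = 0x1B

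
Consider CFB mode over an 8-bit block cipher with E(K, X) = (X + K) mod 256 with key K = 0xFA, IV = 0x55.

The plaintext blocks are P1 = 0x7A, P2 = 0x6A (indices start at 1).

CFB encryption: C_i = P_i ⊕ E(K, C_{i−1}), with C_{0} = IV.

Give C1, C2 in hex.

C1 = 0x35, C2 = 0x45

C1: E(K, 0x55) = 0x4F; 0x7A ⊕ 0x4F = 0x35.
C2: E(K, 0x35) = 0x2F; 0x6A ⊕ 0x2F = 0x45.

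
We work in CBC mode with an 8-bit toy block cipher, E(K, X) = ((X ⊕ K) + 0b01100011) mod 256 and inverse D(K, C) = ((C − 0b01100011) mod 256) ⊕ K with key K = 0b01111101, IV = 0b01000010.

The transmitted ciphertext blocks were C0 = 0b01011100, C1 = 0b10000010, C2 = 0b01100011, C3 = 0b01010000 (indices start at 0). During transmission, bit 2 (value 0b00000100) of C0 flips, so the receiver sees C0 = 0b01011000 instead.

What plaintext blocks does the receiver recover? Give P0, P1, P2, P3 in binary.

CBC decryption: P_i = D(K, C_i) ⊕ C_{i−1}, with C_{−1} = IV.
Only C0 changed, to 0b01011000. In CBC, a change in C_i garbles P_i and flips the same bit in P_{i+1}. Decrypting the received ciphertext:
P0: D(K, 0b01011000) = 0b10001000; 0b10001000 ⊕ 0b01000010 = 0b11001010.
P1: D(K, 0b10000010) = 0b01100010; 0b01100010 ⊕ 0b01011000 = 0b00111010.
P2: D(K, 0b01100011) = 0b01111101; 0b01111101 ⊕ 0b10000010 = 0b11111111.
P3: D(K, 0b01010000) = 0b10010000; 0b10010000 ⊕ 0b01100011 = 0b11110011.
Blocks that differ from the original plaintext: P0, P1.

P0 = 0b11001010, P1 = 0b00111010, P2 = 0b11111111, P3 = 0b11110011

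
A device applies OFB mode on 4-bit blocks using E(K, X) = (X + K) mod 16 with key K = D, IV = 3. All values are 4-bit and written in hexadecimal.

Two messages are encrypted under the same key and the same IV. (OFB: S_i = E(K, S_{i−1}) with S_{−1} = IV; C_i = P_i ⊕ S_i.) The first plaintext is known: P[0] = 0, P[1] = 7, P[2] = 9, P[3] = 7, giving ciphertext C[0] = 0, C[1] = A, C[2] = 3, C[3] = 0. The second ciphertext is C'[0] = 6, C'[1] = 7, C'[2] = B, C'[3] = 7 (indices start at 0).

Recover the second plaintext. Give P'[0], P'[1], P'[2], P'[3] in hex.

P'[0] = 6, P'[1] = A, P'[2] = 1, P'[3] = 0

In OFB with a reused IV, both messages share the same keystream S_i, so C_i ⊕ C'_i = P_i ⊕ P'_i and thus P'_i = P_i ⊕ C_i ⊕ C'_i.
P'[0]: 0 ⊕ 0 ⊕ 6 = 6.
P'[1]: 7 ⊕ A ⊕ 7 = A.
P'[2]: 9 ⊕ 3 ⊕ B = 1.
P'[3]: 7 ⊕ 0 ⊕ 7 = 0.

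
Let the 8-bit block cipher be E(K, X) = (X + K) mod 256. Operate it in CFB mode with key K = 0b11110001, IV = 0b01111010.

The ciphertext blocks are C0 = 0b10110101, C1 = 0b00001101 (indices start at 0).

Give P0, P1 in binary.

P0 = 0b11011110, P1 = 0b10101011

CFB decryption: P_i = C_i ⊕ E(K, C_{i−1}), with C_{−1} = IV.
P0: E(K, 0b01111010) = 0b01101011; 0b10110101 ⊕ 0b01101011 = 0b11011110.
P1: E(K, 0b10110101) = 0b10100110; 0b00001101 ⊕ 0b10100110 = 0b10101011.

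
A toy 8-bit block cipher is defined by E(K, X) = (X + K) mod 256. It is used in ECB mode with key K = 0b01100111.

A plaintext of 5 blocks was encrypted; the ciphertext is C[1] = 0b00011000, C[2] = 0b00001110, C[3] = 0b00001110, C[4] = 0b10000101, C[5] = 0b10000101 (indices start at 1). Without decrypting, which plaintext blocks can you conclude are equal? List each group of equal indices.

ECB encrypts each block independently with the same key, so equal ciphertext blocks imply equal plaintext blocks.
C[2] = C[3] = 0b00001110, so P[2] = P[3].
C[4] = C[5] = 0b10000101, so P[4] = P[5].

P[2] = P[3]; P[4] = P[5]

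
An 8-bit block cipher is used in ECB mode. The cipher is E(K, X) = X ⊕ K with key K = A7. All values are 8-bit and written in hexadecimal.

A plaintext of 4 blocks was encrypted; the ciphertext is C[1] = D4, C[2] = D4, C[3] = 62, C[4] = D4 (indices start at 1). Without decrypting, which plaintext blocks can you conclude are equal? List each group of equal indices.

P[1] = P[2] = P[4]

ECB encrypts each block independently with the same key, so equal ciphertext blocks imply equal plaintext blocks.
C[1] = C[2] = C[4] = D4, so P[1] = P[2] = P[4].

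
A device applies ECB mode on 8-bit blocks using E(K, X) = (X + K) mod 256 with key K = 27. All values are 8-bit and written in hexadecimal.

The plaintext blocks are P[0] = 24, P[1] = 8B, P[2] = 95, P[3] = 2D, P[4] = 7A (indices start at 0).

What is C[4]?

ECB encryption: C_i = E(K, P_i).
C[4]: E(K, 7A) = A1.

C[4] = A1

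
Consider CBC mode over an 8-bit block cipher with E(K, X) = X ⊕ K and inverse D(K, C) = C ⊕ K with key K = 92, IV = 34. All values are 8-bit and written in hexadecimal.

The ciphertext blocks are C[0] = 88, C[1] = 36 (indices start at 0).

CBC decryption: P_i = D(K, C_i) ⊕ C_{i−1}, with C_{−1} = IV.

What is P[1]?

P[1]: D(K, 36) = A4; A4 ⊕ 88 = 2C.

P[1] = 2C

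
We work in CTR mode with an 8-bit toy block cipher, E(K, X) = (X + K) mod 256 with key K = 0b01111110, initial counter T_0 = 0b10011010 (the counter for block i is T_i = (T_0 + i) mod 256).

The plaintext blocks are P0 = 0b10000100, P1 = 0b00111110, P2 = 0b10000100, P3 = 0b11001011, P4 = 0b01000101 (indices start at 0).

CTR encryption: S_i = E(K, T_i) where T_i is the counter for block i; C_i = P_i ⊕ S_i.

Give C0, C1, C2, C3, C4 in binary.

C0: T = 0b10011010, S = E(K, T) = 0b00011000; 0b10000100 ⊕ 0b00011000 = 0b10011100.
C1: T = 0b10011011, S = E(K, T) = 0b00011001; 0b00111110 ⊕ 0b00011001 = 0b00100111.
C2: T = 0b10011100, S = E(K, T) = 0b00011010; 0b10000100 ⊕ 0b00011010 = 0b10011110.
C3: T = 0b10011101, S = E(K, T) = 0b00011011; 0b11001011 ⊕ 0b00011011 = 0b11010000.
C4: T = 0b10011110, S = E(K, T) = 0b00011100; 0b01000101 ⊕ 0b00011100 = 0b01011001.

C0 = 0b10011100, C1 = 0b00100111, C2 = 0b10011110, C3 = 0b11010000, C4 = 0b01011001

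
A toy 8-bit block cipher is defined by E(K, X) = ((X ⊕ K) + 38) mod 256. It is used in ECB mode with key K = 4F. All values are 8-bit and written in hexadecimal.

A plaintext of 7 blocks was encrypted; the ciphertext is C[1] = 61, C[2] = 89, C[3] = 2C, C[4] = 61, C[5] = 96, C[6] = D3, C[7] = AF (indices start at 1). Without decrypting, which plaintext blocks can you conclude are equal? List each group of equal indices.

P[1] = P[4]

ECB encrypts each block independently with the same key, so equal ciphertext blocks imply equal plaintext blocks.
C[1] = C[4] = 61, so P[1] = P[4].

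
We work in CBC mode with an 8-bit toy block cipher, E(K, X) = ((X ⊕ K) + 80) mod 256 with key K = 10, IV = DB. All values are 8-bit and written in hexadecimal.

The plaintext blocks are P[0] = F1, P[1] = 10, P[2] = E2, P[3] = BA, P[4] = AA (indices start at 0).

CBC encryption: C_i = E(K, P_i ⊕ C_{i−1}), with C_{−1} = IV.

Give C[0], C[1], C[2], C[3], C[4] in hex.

C[0]: P[0] ⊕ DB = 2A; E(K, 2A) = BA.
C[1]: P[1] ⊕ BA = AA; E(K, AA) = 3A.
C[2]: P[2] ⊕ 3A = D8; E(K, D8) = 48.
C[3]: P[3] ⊕ 48 = F2; E(K, F2) = 62.
C[4]: P[4] ⊕ 62 = C8; E(K, C8) = 58.

C[0] = BA, C[1] = 3A, C[2] = 48, C[3] = 62, C[4] = 58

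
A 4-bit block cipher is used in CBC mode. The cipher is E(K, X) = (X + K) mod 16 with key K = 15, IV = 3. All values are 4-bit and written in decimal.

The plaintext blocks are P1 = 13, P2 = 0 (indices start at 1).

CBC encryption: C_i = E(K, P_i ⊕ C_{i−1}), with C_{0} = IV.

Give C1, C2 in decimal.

C1: P1 ⊕ 3 = 14; E(K, 14) = 13.
C2: P2 ⊕ 13 = 13; E(K, 13) = 12.

C1 = 13, C2 = 12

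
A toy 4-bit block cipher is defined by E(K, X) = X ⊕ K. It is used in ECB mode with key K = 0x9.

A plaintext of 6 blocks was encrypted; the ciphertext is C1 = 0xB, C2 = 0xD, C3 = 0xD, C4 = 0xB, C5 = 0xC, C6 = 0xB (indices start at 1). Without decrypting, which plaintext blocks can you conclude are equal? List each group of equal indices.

P1 = P4 = P6; P2 = P3

ECB encrypts each block independently with the same key, so equal ciphertext blocks imply equal plaintext blocks.
C1 = C4 = C6 = 0xB, so P1 = P4 = P6.
C2 = C3 = 0xD, so P2 = P3.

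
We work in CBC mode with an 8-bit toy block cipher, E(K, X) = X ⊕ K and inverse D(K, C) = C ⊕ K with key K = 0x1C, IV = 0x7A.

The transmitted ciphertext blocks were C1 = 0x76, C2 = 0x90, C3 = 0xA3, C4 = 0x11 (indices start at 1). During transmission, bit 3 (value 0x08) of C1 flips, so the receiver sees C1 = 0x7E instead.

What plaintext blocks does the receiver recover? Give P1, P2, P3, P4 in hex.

P1 = 0x18, P2 = 0xF2, P3 = 0x2F, P4 = 0xAE

CBC decryption: P_i = D(K, C_i) ⊕ C_{i−1}, with C_{0} = IV.
Only C1 changed, to 0x7E. In CBC, a change in C_i garbles P_i and flips the same bit in P_{i+1}. Decrypting the received ciphertext:
P1: D(K, 0x7E) = 0x62; 0x62 ⊕ 0x7A = 0x18.
P2: D(K, 0x90) = 0x8C; 0x8C ⊕ 0x7E = 0xF2.
P3: D(K, 0xA3) = 0xBF; 0xBF ⊕ 0x90 = 0x2F.
P4: D(K, 0x11) = 0x0D; 0x0D ⊕ 0xA3 = 0xAE.
Blocks that differ from the original plaintext: P1, P2.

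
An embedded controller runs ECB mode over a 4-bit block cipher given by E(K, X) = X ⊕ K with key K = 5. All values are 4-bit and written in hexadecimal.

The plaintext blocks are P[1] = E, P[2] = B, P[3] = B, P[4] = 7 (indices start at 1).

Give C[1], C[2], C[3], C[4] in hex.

C[1] = B, C[2] = E, C[3] = E, C[4] = 2

ECB encryption: C_i = E(K, P_i).
C[1]: E(K, E) = B.
C[2]: E(K, B) = E.
C[3]: E(K, B) = E.
C[4]: E(K, 7) = 2.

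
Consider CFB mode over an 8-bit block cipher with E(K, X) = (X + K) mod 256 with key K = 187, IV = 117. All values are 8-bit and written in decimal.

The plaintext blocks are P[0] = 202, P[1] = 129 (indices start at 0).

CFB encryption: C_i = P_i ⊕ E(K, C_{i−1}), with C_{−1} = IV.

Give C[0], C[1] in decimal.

C[0]: E(K, 117) = 48; 202 ⊕ 48 = 250.
C[1]: E(K, 250) = 181; 129 ⊕ 181 = 52.

C[0] = 250, C[1] = 52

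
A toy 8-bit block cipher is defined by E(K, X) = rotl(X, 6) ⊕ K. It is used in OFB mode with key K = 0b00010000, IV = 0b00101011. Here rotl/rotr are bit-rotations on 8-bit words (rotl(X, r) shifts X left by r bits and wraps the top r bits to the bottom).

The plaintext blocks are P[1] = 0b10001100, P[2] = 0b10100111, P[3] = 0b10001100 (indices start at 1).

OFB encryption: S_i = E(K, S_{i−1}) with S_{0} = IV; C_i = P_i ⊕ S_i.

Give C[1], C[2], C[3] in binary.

C[1]: S = E(K, 0b00101011) = 0b11011010; 0b10001100 ⊕ 0b11011010 = 0b01010110.
C[2]: S = E(K, 0b11011010) = 0b10100110; 0b10100111 ⊕ 0b10100110 = 0b00000001.
C[3]: S = E(K, 0b10100110) = 0b10111001; 0b10001100 ⊕ 0b10111001 = 0b00110101.

C[1] = 0b01010110, C[2] = 0b00000001, C[3] = 0b00110101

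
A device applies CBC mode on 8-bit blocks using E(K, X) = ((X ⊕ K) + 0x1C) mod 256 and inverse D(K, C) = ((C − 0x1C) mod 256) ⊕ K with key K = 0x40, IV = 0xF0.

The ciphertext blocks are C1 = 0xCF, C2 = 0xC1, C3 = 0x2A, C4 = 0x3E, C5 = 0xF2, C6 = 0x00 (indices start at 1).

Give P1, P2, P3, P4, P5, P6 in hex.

CBC decryption: P_i = D(K, C_i) ⊕ C_{i−1}, with C_{0} = IV.
P1: D(K, 0xCF) = 0xF3; 0xF3 ⊕ 0xF0 = 0x03.
P2: D(K, 0xC1) = 0xE5; 0xE5 ⊕ 0xCF = 0x2A.
P3: D(K, 0x2A) = 0x4E; 0x4E ⊕ 0xC1 = 0x8F.
P4: D(K, 0x3E) = 0x62; 0x62 ⊕ 0x2A = 0x48.
P5: D(K, 0xF2) = 0x96; 0x96 ⊕ 0x3E = 0xA8.
P6: D(K, 0x00) = 0xA4; 0xA4 ⊕ 0xF2 = 0x56.

P1 = 0x03, P2 = 0x2A, P3 = 0x8F, P4 = 0x48, P5 = 0xA8, P6 = 0x56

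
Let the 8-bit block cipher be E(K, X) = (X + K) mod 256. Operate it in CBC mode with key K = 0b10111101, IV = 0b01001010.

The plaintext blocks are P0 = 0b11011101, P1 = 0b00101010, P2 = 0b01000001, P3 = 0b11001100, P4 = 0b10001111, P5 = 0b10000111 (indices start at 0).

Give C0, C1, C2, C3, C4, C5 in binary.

C0 = 0b01010100, C1 = 0b00111011, C2 = 0b00110111, C3 = 0b10111000, C4 = 0b11110100, C5 = 0b00110000

CBC encryption: C_i = E(K, P_i ⊕ C_{i−1}), with C_{−1} = IV.
C0: P0 ⊕ 0b01001010 = 0b10010111; E(K, 0b10010111) = 0b01010100.
C1: P1 ⊕ 0b01010100 = 0b01111110; E(K, 0b01111110) = 0b00111011.
C2: P2 ⊕ 0b00111011 = 0b01111010; E(K, 0b01111010) = 0b00110111.
C3: P3 ⊕ 0b00110111 = 0b11111011; E(K, 0b11111011) = 0b10111000.
C4: P4 ⊕ 0b10111000 = 0b00110111; E(K, 0b00110111) = 0b11110100.
C5: P5 ⊕ 0b11110100 = 0b01110011; E(K, 0b01110011) = 0b00110000.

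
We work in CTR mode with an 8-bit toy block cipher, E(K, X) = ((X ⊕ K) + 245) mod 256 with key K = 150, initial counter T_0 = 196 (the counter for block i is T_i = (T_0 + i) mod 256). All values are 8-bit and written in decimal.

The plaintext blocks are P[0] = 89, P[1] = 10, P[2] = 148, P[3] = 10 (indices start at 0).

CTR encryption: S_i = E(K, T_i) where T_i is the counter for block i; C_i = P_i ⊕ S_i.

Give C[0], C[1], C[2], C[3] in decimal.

C[0]: T = 196, S = E(K, T) = 71; 89 ⊕ 71 = 30.
C[1]: T = 197, S = E(K, T) = 72; 10 ⊕ 72 = 66.
C[2]: T = 198, S = E(K, T) = 69; 148 ⊕ 69 = 209.
C[3]: T = 199, S = E(K, T) = 70; 10 ⊕ 70 = 76.

C[0] = 30, C[1] = 66, C[2] = 209, C[3] = 76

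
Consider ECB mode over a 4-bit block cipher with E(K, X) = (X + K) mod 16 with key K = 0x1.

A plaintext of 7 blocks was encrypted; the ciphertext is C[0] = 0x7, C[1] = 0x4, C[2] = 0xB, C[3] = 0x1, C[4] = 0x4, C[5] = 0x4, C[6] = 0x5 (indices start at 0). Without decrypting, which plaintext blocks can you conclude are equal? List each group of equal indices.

ECB encrypts each block independently with the same key, so equal ciphertext blocks imply equal plaintext blocks.
C[1] = C[4] = C[5] = 0x4, so P[1] = P[4] = P[5].

P[1] = P[4] = P[5]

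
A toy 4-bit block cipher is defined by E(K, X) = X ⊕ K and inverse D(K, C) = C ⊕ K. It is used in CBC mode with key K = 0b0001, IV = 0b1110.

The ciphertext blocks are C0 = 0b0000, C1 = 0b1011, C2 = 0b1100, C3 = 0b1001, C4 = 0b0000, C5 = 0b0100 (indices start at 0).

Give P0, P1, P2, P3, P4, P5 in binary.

P0 = 0b1111, P1 = 0b1010, P2 = 0b0110, P3 = 0b0100, P4 = 0b1000, P5 = 0b0101

CBC decryption: P_i = D(K, C_i) ⊕ C_{i−1}, with C_{−1} = IV.
P0: D(K, 0b0000) = 0b0001; 0b0001 ⊕ 0b1110 = 0b1111.
P1: D(K, 0b1011) = 0b1010; 0b1010 ⊕ 0b0000 = 0b1010.
P2: D(K, 0b1100) = 0b1101; 0b1101 ⊕ 0b1011 = 0b0110.
P3: D(K, 0b1001) = 0b1000; 0b1000 ⊕ 0b1100 = 0b0100.
P4: D(K, 0b0000) = 0b0001; 0b0001 ⊕ 0b1001 = 0b1000.
P5: D(K, 0b0100) = 0b0101; 0b0101 ⊕ 0b0000 = 0b0101.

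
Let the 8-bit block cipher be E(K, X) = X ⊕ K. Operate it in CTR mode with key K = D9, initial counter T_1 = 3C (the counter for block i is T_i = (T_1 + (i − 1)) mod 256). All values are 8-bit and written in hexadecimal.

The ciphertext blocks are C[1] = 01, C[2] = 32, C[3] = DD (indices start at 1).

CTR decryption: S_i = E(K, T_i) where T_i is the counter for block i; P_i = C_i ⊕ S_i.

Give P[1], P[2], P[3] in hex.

P[1]: T = 3C, S = E(K, T) = E5; 01 ⊕ E5 = E4.
P[2]: T = 3D, S = E(K, T) = E4; 32 ⊕ E4 = D6.
P[3]: T = 3E, S = E(K, T) = E7; DD ⊕ E7 = 3A.

P[1] = E4, P[2] = D6, P[3] = 3A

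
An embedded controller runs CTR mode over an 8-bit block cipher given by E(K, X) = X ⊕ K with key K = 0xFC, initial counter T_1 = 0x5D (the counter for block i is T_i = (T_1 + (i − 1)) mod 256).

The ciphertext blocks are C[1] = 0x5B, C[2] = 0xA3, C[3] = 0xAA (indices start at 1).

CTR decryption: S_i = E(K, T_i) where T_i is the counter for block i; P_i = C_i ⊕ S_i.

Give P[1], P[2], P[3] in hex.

P[1]: T = 0x5D, S = E(K, T) = 0xA1; 0x5B ⊕ 0xA1 = 0xFA.
P[2]: T = 0x5E, S = E(K, T) = 0xA2; 0xA3 ⊕ 0xA2 = 0x01.
P[3]: T = 0x5F, S = E(K, T) = 0xA3; 0xAA ⊕ 0xA3 = 0x09.

P[1] = 0xFA, P[2] = 0x01, P[3] = 0x09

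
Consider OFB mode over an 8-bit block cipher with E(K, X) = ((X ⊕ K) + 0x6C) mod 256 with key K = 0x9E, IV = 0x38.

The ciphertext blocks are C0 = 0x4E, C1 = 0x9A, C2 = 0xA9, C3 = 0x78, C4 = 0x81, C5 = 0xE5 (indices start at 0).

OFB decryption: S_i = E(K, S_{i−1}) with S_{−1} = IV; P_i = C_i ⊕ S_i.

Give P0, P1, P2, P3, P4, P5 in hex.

P0 = 0x5C, P1 = 0x62, P2 = 0x7B, P3 = 0xC0, P4 = 0x13, P5 = 0x9D

P0: S = E(K, 0x38) = 0x12; 0x4E ⊕ 0x12 = 0x5C.
P1: S = E(K, 0x12) = 0xF8; 0x9A ⊕ 0xF8 = 0x62.
P2: S = E(K, 0xF8) = 0xD2; 0xA9 ⊕ 0xD2 = 0x7B.
P3: S = E(K, 0xD2) = 0xB8; 0x78 ⊕ 0xB8 = 0xC0.
P4: S = E(K, 0xB8) = 0x92; 0x81 ⊕ 0x92 = 0x13.
P5: S = E(K, 0x92) = 0x78; 0xE5 ⊕ 0x78 = 0x9D.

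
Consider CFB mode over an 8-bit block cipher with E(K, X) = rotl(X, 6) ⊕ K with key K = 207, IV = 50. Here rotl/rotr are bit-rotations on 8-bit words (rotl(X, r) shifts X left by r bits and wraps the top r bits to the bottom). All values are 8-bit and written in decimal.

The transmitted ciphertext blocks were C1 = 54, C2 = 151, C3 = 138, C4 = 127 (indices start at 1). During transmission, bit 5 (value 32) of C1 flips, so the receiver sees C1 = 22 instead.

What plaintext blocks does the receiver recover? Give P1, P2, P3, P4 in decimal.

P1 = 85, P2 = 221, P3 = 160, P4 = 18

CFB decryption: P_i = C_i ⊕ E(K, C_{i−1}), with C_{0} = IV.
Only C1 changed, to 22. In CFB, a change in C_i flips the same bit in P_i and garbles P_{i+1}. Decrypting the received ciphertext:
P1: E(K, 50) = 67; 22 ⊕ 67 = 85.
P2: E(K, 22) = 74; 151 ⊕ 74 = 221.
P3: E(K, 151) = 42; 138 ⊕ 42 = 160.
P4: E(K, 138) = 109; 127 ⊕ 109 = 18.
Blocks that differ from the original plaintext: P1, P2.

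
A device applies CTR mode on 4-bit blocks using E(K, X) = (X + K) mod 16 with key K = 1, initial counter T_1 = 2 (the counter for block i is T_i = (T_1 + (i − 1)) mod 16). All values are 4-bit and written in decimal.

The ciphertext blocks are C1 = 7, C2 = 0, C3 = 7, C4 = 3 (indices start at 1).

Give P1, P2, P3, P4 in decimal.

CTR decryption: S_i = E(K, T_i) where T_i is the counter for block i; P_i = C_i ⊕ S_i.
P1: T = 2, S = E(K, T) = 3; 7 ⊕ 3 = 4.
P2: T = 3, S = E(K, T) = 4; 0 ⊕ 4 = 4.
P3: T = 4, S = E(K, T) = 5; 7 ⊕ 5 = 2.
P4: T = 5, S = E(K, T) = 6; 3 ⊕ 6 = 5.

P1 = 4, P2 = 4, P3 = 2, P4 = 5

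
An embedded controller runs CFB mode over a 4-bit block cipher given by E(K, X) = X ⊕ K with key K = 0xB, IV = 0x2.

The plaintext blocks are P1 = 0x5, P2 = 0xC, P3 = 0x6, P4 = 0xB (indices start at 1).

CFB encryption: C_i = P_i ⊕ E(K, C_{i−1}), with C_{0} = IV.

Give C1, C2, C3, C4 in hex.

C1: E(K, 0x2) = 0x9; 0x5 ⊕ 0x9 = 0xC.
C2: E(K, 0xC) = 0x7; 0xC ⊕ 0x7 = 0xB.
C3: E(K, 0xB) = 0x0; 0x6 ⊕ 0x0 = 0x6.
C4: E(K, 0x6) = 0xD; 0xB ⊕ 0xD = 0x6.

C1 = 0xC, C2 = 0xB, C3 = 0x6, C4 = 0x6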